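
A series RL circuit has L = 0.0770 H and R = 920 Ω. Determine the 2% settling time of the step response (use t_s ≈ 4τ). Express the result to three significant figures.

τ = L/R = 0.0770/920 = 0.0000837 s.
t_s ≈ 4τ = 0.000335 s.

t_s ≈ 0.000335 s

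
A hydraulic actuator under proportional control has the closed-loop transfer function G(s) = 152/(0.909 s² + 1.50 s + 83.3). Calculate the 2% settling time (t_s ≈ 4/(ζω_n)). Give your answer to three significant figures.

Dividing through by 0.909: denominator becomes s² + 1.650 s + 91.64.
So ω_n = √91.64 = 9.57 rad/s and ζ = 1.650/(2·9.57) = 0.0862.
t_s ≈ 4/(ζω_n) = 4.85 s.

t_s ≈ 4.85 s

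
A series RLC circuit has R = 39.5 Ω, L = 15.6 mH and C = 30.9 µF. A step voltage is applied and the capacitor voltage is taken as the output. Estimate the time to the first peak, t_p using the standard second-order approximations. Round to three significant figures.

For a series RLC circuit (capacitor voltage as output), ω_n = 1/√(LC) = 1/√(15.6 mH · 30.9 µF) = 1440 rad/s.
ζ = (R/2)·√(C/L) = (39.5/2)·√(30.9 µF/15.6 mH) = 0.879.
The damped frequency ω_d = ω_n√(1−ζ²) = 687 rad/s. t_p = π/ω_d = 0.00457 s.

t_p ≈ 0.00457 s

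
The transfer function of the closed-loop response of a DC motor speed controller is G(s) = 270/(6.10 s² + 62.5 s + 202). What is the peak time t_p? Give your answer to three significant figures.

t_p ≈ 1.20 s

Dividing through by 6.10: denominator becomes s² + 10.25 s + 33.11.
So ω_n = √33.11 = 5.75 rad/s and ζ = 10.25/(2·5.75) = 0.890.
ω_d = 5.75·√(1 − 0.890²) = 2.62 rad/s. t_p = π/ω_d = 1.20 s.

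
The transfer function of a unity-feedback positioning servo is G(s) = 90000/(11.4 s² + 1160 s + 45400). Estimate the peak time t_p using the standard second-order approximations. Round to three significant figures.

Dividing through by 11.4: denominator becomes s² + 101.8 s + 3982.
So ω_n = √3982 = 63.1 rad/s and ζ = 101.8/(2·63.1) = 0.806.
ω_d = 63.1·√(1 − 0.806²) = 37.3 rad/s. t_p = π/ω_d = 0.0841 s.

t_p ≈ 0.0841 s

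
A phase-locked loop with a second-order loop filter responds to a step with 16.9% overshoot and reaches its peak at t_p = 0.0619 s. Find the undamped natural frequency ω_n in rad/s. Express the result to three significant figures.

ζ from %OS: ζ = |ln 0.169|/√(π²+ln²0.169) = 0.493.
From t_p = π/ω_d, ω_d = π/0.0619 = 50.8 rad/s, so ω_n = ω_d/√(1−ζ²) = 58.3 rad/s.

ω_n ≈ 58.3 rad/s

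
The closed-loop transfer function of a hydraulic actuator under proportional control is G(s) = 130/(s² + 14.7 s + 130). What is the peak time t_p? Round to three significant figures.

t_p ≈ 0.360 s

Comparing the denominator to s² + 2ζω_n s + ω_n²: ω_n = √130 = 11.4 rad/s, and 2ζω_n = 14.7 so ζ = 14.7/(2·11.4) = 0.645.
ω_d = 11.4·√(1 − 0.645²) = 8.72 rad/s. Then t_p = π/ω_d = 0.360 s.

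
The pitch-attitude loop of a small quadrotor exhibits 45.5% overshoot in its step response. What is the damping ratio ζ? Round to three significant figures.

Inverting the overshoot relation: ζ = |ln 0.455|/√(π² + ln²0.455) = 0.243.

ζ ≈ 0.243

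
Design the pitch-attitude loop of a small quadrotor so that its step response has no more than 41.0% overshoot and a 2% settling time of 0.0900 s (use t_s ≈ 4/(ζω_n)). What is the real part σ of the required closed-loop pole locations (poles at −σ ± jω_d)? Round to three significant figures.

The settling-time spec alone fixes σ = ζω_n = 4/t_s = 4/0.0900 = 44.4.
(Overshoot then fixes ζ = 0.273 and hence ω_d = σ·√(1−ζ²)/ζ = 157 rad/s.)

σ ≈ 44.4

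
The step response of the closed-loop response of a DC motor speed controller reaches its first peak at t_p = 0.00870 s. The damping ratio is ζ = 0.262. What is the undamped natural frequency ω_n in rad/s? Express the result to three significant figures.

ω_n ≈ 374 rad/s

Peak time t_p = π/ω_d, so ω_d = π/t_p = π/0.00870 = 361 rad/s.
ω_n = ω_d/√(1−ζ²) = 361/√0.931 = 374 rad/s.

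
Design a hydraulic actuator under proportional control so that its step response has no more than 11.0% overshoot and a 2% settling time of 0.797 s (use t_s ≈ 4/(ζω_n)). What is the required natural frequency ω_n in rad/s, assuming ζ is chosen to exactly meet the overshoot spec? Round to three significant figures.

ζ = −ln(OS)/√(π² + (ln OS)²). With OS = 0.110, ln OS = −2.207 and ζ = 2.207/3.839 = 0.575.
From t_s ≈ 4/(ζω_n): ω_n = 4/(ζ·t_s) = 4/(0.575·0.797) = 8.73 rad/s.

ω_n ≈ 8.73 rad/s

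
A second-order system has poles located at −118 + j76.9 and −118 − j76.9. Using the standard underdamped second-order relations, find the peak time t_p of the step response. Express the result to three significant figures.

t_p = π/ω_d with ω_d = 76.9 (the imaginary part), so t_p = 0.0409 s.

t_p ≈ 0.0409 s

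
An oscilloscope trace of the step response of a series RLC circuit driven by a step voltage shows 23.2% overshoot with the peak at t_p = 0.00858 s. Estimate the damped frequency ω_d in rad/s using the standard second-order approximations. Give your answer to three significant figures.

t_p = π/ω_d, so ω_d = π/0.00858 = 366 rad/s.

ω_d ≈ 366 rad/s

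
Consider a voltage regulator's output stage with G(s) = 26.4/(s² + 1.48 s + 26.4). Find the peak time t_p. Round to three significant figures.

t_p ≈ 0.618 s

ω_n = √26.4 = 5.14 rad/s; ζ = 1.48/(2·5.14) = 0.144.
The damped frequency ω_d = ω_n√(1−ζ²) = 5.08 rad/s. Then t_p = π/ω_d = 0.618 s.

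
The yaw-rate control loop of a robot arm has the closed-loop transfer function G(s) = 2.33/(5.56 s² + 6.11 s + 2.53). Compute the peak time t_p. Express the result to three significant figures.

Dividing through by 5.56: denominator becomes s² + 1.099 s + 0.4550.
So ω_n = √0.4550 = 0.675 rad/s and ζ = 1.099/(2·0.675) = 0.815.
The damped frequency ω_d = ω_n√(1−ζ²) = 0.391 rad/s. t_p = π/ω_d = 8.03 s.

t_p ≈ 8.03 s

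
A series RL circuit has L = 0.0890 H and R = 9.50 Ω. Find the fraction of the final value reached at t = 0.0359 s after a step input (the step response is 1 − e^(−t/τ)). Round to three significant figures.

τ = L/R = 0.0890/9.50 = 0.00937 s.
y(t)/y_∞ = 1 − e^(−t/τ) = 1 − e^(−0.0359/0.00937) = 1 − e^(−3.83) = 0.978.

y/y_∞ ≈ 0.978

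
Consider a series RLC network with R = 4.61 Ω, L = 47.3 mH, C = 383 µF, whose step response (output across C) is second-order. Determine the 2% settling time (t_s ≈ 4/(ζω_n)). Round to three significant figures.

t_s ≈ 0.0821 s

For a series RLC circuit (capacitor voltage as output), ω_n = 1/√(LC) = 1/√(47.3 mH · 383 µF) = 235 rad/s.
ζ = (R/2)·√(C/L) = (4.61/2)·√(383 µF/47.3 mH) = 0.207.
t_s ≈ 4/(ζω_n) = 0.0821 s.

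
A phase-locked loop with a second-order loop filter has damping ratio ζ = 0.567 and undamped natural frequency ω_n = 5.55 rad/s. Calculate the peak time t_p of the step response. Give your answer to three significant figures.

t_p ≈ 0.687 s

The damped frequency is ω_d = ω_n√(1−ζ²) = 5.55·√(1−0.321) = 4.57 rad/s.
Peak time t_p = π/ω_d = π/4.57 = 0.687 s.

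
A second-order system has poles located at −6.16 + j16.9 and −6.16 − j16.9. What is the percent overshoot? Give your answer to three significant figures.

%OS ≈ 31.8%

With σ = 6.16, ω_d = 16.9: ω_n = √(σ²+ω_d²) = 18.0 rad/s, ζ = σ/ω_n = 0.342.
%OS = 100·exp(−πζ/√(1−ζ²)) = 31.8%.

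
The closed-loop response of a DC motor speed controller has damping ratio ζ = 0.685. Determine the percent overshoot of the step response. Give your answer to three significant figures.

%OS ≈ 5.21%

For an underdamped second-order system, %OS = 100·exp(−πζ/√(1−ζ²)).
πζ/√(1−ζ²) = π·0.685/√(1−0.469) = 2.954, so %OS = 100·e^(−2.954) = 5.21%.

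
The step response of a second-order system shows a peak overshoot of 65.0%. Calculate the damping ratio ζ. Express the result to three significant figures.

ζ ≈ 0.136

Inverting the overshoot relation: ζ = |ln 0.650|/√(π² + ln²0.650) = 0.136.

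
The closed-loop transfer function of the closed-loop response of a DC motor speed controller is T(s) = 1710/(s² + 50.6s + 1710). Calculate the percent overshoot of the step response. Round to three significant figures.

%OS ≈ 8.80%

Comparing the denominator to s² + 2ζω_n s + ω_n²: ω_n = √1710 = 41.4 rad/s, and 2ζω_n = 50.6 so ζ = 50.6/(2·41.4) = 0.612.
%OS = 100·exp(−πζ/√(1−ζ²)) = 8.80%.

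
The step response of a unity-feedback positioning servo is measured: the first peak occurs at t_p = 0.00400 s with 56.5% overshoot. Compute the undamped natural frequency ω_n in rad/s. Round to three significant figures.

From the overshoot, ζ = −ln(OS)/√(π²+ln²(OS)) = 0.179.
t_p = π/ω_d ⇒ ω_d = 785 rad/s; then ω_n = ω_d/√(1−ζ²) = 798 rad/s.

ω_n ≈ 798 rad/s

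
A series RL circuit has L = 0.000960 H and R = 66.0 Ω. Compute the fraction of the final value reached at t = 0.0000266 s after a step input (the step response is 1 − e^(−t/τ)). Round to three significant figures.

τ = L/R = 0.000960/66.0 = 0.0000145 s.
y(t)/y_∞ = 1 − e^(−t/τ) = 1 − e^(−0.0000266/0.0000145) = 1 − e^(−1.83) = 0.839.

y/y_∞ ≈ 0.839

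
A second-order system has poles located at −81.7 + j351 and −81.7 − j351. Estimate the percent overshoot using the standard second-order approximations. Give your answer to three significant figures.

%OS ≈ 48.1%

With σ = 81.7, ω_d = 351: ω_n = √(σ²+ω_d²) = 360 rad/s, ζ = σ/ω_n = 0.227.
%OS = 100·exp(−πζ/√(1−ζ²)) = 48.1%.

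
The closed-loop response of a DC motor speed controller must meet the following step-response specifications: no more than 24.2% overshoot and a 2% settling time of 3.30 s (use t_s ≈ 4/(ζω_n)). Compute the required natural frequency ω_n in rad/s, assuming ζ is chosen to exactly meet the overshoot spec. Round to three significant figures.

ω_n ≈ 2.94 rad/s

Inverting the overshoot relation: ζ = |ln 0.242|/√(π² + ln²0.242) = 0.412.
Then ω_n = 4/(ζ t_s) = 4/(0.412 × 3.30) = 2.94 rad/s.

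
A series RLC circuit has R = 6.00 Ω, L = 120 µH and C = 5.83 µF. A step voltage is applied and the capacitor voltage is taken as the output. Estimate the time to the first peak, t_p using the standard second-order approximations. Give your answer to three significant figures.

For a series RLC circuit (capacitor voltage as output), ω_n = 1/√(LC) = 1/√(120 µH · 5.83 µF) = 37800 rad/s.
ζ = (R/2)·√(C/L) = (6.00/2)·√(5.83 µF/120 µH) = 0.661.
ω_d = 37800·√(1 − 0.661²) = 28400 rad/s. t_p = π/ω_d = 0.000111 s.

t_p ≈ 0.000111 s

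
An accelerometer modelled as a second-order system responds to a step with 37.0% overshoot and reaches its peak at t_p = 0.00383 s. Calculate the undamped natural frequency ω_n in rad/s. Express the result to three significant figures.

From the overshoot, ζ = −ln(OS)/√(π²+ln²(OS)) = 0.302.
t_p = π/ω_d ⇒ ω_d = 820 rad/s; then ω_n = ω_d/√(1−ζ²) = 860 rad/s.

ω_n ≈ 860 rad/s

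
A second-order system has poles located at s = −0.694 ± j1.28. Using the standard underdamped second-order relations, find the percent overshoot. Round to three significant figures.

%OS ≈ 18.2%

|pole| = ω_n = √(0.694² + 1.28²) = 1.46 rad/s; ζ = cos θ = σ/ω_n = 0.477.
%OS = 100·exp(−πζ/√(1−ζ²)) = 18.2%.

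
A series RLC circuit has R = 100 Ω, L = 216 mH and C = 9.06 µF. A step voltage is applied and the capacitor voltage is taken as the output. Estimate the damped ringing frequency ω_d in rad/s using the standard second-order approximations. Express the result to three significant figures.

For a series RLC circuit (capacitor voltage as output), ω_n = 1/√(LC) = 1/√(216 mH · 9.06 µF) = 715 rad/s.
ζ = (R/2)·√(C/L) = (100/2)·√(9.06 µF/216 mH) = 0.324.
ω_d = ω_n√(1−ζ²) = 676 rad/s.

ω_d ≈ 676 rad/s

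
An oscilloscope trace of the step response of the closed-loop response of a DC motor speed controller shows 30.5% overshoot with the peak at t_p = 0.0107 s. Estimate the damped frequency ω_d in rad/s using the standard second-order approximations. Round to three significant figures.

ω_d ≈ 294 rad/s

t_p = π/ω_d, so ω_d = π/0.0107 = 294 rad/s.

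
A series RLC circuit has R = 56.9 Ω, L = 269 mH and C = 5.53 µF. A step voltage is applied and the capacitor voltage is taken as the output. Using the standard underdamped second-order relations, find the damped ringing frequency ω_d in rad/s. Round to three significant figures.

For a series RLC circuit (capacitor voltage as output), ω_n = 1/√(LC) = 1/√(269 mH · 5.53 µF) = 820 rad/s.
ζ = (R/2)·√(C/L) = (56.9/2)·√(5.53 µF/269 mH) = 0.129.
ω_d = 820·√(1 − 0.129²) = 813 rad/s.

ω_d ≈ 813 rad/s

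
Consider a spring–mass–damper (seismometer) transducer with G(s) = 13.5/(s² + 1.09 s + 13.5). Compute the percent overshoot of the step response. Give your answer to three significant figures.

Comparing the denominator to s² + 2ζω_n s + ω_n²: ω_n = √13.5 = 3.67 rad/s, and 2ζω_n = 1.09 so ζ = 1.09/(2·3.67) = 0.148.
%OS = 100 e^{−πζ/√(1−ζ²)} with ζ = 0.148 gives 62.4%.

%OS ≈ 62.4%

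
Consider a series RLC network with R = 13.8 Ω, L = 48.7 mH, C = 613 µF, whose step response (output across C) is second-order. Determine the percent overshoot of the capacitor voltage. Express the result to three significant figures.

For a series RLC circuit (capacitor voltage as output), ω_n = 1/√(LC) = 1/√(48.7 mH · 613 µF) = 183 rad/s.
ζ = (R/2)·√(C/L) = (13.8/2)·√(613 µF/48.7 mH) = 0.774.
%OS = 100 e^{−πζ/√(1−ζ²)} with ζ = 0.774 gives 2.15%.

%OS ≈ 2.15%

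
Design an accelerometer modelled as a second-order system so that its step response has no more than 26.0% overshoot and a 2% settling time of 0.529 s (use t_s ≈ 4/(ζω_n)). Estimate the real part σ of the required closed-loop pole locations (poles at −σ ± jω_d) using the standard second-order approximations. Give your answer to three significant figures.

The settling-time spec alone fixes σ = ζω_n = 4/t_s = 4/0.529 = 7.56.
(Overshoot then fixes ζ = 0.394 and hence ω_d = σ·√(1−ζ²)/ζ = 17.6 rad/s.)

σ ≈ 7.56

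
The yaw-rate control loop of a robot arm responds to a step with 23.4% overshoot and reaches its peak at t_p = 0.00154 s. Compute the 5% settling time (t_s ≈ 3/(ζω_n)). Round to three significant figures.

t_s ≈ 0.00318 s

The overshoot fixes ζ = −ln(OS)/√(π²+ln²(OS)) = 0.420.
t_p = π/ω_d ⇒ ω_d = 2040 rad/s; then ω_n = ω_d/√(1−ζ²) = 2250 rad/s.
t_s ≈ 3/(ζω_n) = 3/(0.420·2250) = 0.00318 s.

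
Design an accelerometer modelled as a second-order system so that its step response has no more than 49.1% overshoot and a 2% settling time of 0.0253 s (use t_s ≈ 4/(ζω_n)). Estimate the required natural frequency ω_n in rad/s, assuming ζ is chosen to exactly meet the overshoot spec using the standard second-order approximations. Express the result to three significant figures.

ω_n ≈ 716 rad/s

From %OS = 100·exp(−πζ/√(1−ζ²)), invert to get ζ = −ln(OS)/√(π² + ln²(OS)) with OS = 0.491.
−ln 0.491 = 0.7113, so ζ = 0.7113/√(π² + 0.5060) = 0.221.
From t_s ≈ 4/(ζω_n): ω_n = 4/(ζ·t_s) = 4/(0.221·0.0253) = 716 rad/s.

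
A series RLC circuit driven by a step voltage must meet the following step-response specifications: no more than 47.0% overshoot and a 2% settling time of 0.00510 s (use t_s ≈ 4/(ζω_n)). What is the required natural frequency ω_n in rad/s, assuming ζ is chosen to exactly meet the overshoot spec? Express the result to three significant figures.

ω_n ≈ 3360 rad/s

ζ = −ln(OS)/√(π² + (ln OS)²). With OS = 0.470, ln OS = −0.7550 and ζ = 0.7550/3.231 = 0.234.
From t_s ≈ 4/(ζω_n): ω_n = 4/(ζ·t_s) = 4/(0.234·0.00510) = 3360 rad/s.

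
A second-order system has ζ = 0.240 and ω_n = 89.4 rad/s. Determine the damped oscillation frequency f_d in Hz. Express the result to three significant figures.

f_d ≈ 13.8 Hz

ω_d = ω_n√(1−ζ²) = 89.4·√0.942 = 86.8 rad/s.
f_d = ω_d/(2π) = 13.8 Hz.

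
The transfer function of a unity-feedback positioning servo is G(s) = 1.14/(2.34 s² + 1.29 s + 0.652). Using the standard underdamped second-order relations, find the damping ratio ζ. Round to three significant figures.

Dividing through by 2.34: denominator becomes s² + 0.5513 s + 0.2786.
So ω_n = √0.2786 = 0.528 rad/s and ζ = 0.5513/(2·0.528) = 0.522.

ζ ≈ 0.522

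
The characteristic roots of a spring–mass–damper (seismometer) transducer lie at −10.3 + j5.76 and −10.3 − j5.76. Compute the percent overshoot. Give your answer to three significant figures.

With σ = 10.3, ω_d = 5.76: ω_n = √(σ²+ω_d²) = 11.8 rad/s, ζ = σ/ω_n = 0.873.
Overshoot: exp(−π·0.873/√(1−0.873²)) = 0.00363, i.e. 0.363%.

%OS ≈ 0.363%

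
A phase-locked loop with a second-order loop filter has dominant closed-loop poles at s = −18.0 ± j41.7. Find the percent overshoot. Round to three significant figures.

|pole| = ω_n = √(18.0² + 41.7²) = 45.4 rad/s; ζ = cos θ = σ/ω_n = 0.396.
%OS = 100 e^{−πζ/√(1−ζ²)} with ζ = 0.396 gives 25.8%.

%OS ≈ 25.8%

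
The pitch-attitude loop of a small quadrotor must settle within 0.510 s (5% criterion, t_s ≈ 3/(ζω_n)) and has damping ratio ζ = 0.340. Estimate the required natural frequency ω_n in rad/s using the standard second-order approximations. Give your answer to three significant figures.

Rearranging t_s ≈ 3/(ζω_n) gives ω_n = 3/(ζ·t_s) = 3/(0.340 × 0.510) = 17.3 rad/s.

ω_n ≈ 17.3 rad/s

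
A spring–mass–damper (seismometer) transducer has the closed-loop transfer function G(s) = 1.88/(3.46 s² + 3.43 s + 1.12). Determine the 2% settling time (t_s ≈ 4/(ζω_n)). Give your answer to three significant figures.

Dividing through by 3.46: denominator becomes s² + 0.9913 s + 0.3237.
So ω_n = √0.3237 = 0.569 rad/s and ζ = 0.9913/(2·0.569) = 0.871.
t_s ≈ 4/(ζω_n) = 8.07 s.

t_s ≈ 8.07 s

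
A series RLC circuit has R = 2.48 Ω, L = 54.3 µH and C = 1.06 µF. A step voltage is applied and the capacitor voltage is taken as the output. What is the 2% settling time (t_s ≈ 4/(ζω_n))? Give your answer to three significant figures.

For a series RLC circuit (capacitor voltage as output), ω_n = 1/√(LC) = 1/√(54.3 µH · 1.06 µF) = 132000 rad/s.
ζ = (R/2)·√(C/L) = (2.48/2)·√(1.06 µF/54.3 µH) = 0.173.
t_s ≈ 4/(ζω_n) = 0.000175 s.

t_s ≈ 0.000175 s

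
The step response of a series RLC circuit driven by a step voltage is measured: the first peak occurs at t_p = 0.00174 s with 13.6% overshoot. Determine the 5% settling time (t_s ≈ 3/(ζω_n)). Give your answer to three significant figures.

ζ from %OS: ζ = |ln 0.136|/√(π²+ln²0.136) = 0.536.
From t_p = π/ω_d, ω_d = π/0.00174 = 1810 rad/s, so ω_n = ω_d/√(1−ζ²) = 2140 rad/s.
t_s ≈ 3/(ζω_n) = 3/(0.536·2140) = 0.00262 s.

t_s ≈ 0.00262 s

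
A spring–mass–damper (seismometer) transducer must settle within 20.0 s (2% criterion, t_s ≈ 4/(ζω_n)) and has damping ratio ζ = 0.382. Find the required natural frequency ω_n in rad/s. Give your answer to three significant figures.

ω_n ≈ 0.524 rad/s

Rearranging t_s ≈ 4/(ζω_n) gives ω_n = 4/(ζ·t_s) = 4/(0.382 × 20.0) = 0.524 rad/s.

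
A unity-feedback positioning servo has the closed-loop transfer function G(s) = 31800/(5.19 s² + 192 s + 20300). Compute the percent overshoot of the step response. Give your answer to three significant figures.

%OS ≈ 37.8%

Dividing through by 5.19: denominator becomes s² + 36.99 s + 3911.
So ω_n = √3911 = 62.5 rad/s and ζ = 36.99/(2·62.5) = 0.296.
%OS = 100·exp(−πζ/√(1−ζ²)) = 37.8%.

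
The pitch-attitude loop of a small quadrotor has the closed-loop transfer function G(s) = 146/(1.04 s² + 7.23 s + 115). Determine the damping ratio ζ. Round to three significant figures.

ζ ≈ 0.331

Dividing through by 1.04: denominator becomes s² + 6.952 s + 110.6.
So ω_n = √110.6 = 10.5 rad/s and ζ = 6.952/(2·10.5) = 0.331.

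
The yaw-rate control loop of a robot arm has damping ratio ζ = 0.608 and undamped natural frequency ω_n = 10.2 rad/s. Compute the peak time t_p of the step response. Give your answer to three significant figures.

The damped frequency is ω_d = ω_n√(1−ζ²) = 10.2·√(1−0.370) = 8.10 rad/s.
Peak time t_p = π/ω_d = π/8.10 = 0.388 s.

t_p ≈ 0.388 s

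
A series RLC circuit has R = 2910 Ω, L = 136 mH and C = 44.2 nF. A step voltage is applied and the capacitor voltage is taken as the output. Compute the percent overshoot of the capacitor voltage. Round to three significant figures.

For a series RLC circuit (capacitor voltage as output), ω_n = 1/√(LC) = 1/√(136 mH · 44.2 nF) = 12900 rad/s.
ζ = (R/2)·√(C/L) = (2910/2)·√(44.2 nF/136 mH) = 0.829.
%OS = 100·exp(−πζ/√(1−ζ²)) = 0.941%.

%OS ≈ 0.941%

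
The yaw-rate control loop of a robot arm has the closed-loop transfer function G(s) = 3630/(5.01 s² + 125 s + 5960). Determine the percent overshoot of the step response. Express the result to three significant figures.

%OS ≈ 29.6%

Dividing through by 5.01: denominator becomes s² + 24.95 s + 1190.
So ω_n = √1190 = 34.5 rad/s and ζ = 24.95/(2·34.5) = 0.362.
%OS = 100·exp(−πζ/√(1−ζ²)) = 29.6%.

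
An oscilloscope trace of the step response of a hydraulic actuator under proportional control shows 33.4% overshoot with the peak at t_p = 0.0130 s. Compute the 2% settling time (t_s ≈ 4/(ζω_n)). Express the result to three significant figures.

From the overshoot, ζ = −ln(OS)/√(π²+ln²(OS)) = 0.330.
From t_p = π/ω_d, ω_d = π/0.0130 = 242 rad/s, so ω_n = ω_d/√(1−ζ²) = 256 rad/s.
t_s ≈ 4/(ζω_n) = 4/(0.330·256) = 0.0474 s.

t_s ≈ 0.0474 s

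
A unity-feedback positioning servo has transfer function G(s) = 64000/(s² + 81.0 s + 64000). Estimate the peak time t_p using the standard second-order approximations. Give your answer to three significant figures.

t_p ≈ 0.0126 s

Matching coefficients with s² + 2ζω_n s + ω_n² gives ω_n² = 64000 ⇒ ω_n = 253 rad/s, and ζ = 81.0/(2ω_n) = 0.160.
ω_d = 253·√(1 − 0.160²) = 250 rad/s. Then t_p = π/ω_d = 0.0126 s.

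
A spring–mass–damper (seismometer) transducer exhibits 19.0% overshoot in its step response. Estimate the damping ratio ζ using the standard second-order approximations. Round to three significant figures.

ζ ≈ 0.467

ζ = −ln(OS)/√(π² + (ln OS)²). With OS = 0.190, ln OS = −1.661 and ζ = 1.661/3.554 = 0.467.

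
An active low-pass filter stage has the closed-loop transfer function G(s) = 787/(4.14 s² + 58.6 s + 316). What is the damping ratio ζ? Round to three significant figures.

Dividing through by 4.14: denominator becomes s² + 14.15 s + 76.33.
So ω_n = √76.33 = 8.74 rad/s and ζ = 14.15/(2·8.74) = 0.810.

ζ ≈ 0.810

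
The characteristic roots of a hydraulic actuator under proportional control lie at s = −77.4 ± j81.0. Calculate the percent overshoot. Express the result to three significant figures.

|pole| = ω_n = √(77.4² + 81.0²) = 112 rad/s; ζ = cos θ = σ/ω_n = 0.691.
%OS = 100 e^{−πζ/√(1−ζ²)} with ζ = 0.691 gives 4.97%.

%OS ≈ 4.97%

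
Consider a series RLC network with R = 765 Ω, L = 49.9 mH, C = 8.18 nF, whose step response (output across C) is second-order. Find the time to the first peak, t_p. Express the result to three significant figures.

For a series RLC circuit (capacitor voltage as output), ω_n = 1/√(LC) = 1/√(49.9 mH · 8.18 nF) = 49500 rad/s.
ζ = (R/2)·√(C/L) = (765/2)·√(8.18 nF/49.9 mH) = 0.155.
ω_d = 49500·√(1 − 0.155²) = 48900 rad/s. t_p = π/ω_d = 0.0000642 s.

t_p ≈ 0.0000642 s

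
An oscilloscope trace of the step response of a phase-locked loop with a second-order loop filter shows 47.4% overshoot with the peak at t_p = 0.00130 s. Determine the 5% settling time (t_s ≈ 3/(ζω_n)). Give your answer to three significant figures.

The overshoot fixes ζ = −ln(OS)/√(π²+ln²(OS)) = 0.231.
From t_p = π/ω_d, ω_d = π/0.00130 = 2420 rad/s, so ω_n = ω_d/√(1−ζ²) = 2480 rad/s.
t_s ≈ 3/(ζω_n) = 3/(0.231·2480) = 0.00522 s.

t_s ≈ 0.00522 s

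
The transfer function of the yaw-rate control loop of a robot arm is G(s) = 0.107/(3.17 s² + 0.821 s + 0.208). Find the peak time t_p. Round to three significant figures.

t_p ≈ 14.2 s

Dividing through by 3.17: denominator becomes s² + 0.2590 s + 0.06562.
So ω_n = √0.06562 = 0.256 rad/s and ζ = 0.2590/(2·0.256) = 0.506.
ω_d = 0.256·√(1 − 0.506²) = 0.221 rad/s. t_p = π/ω_d = 14.2 s.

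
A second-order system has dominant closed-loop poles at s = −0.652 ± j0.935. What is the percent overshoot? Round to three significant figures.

%OS ≈ 11.2%

With σ = 0.652, ω_d = 0.935: ω_n = √(σ²+ω_d²) = 1.14 rad/s, ζ = σ/ω_n = 0.572.
%OS = 100 e^{−πζ/√(1−ζ²)} with ζ = 0.572 gives 11.2%.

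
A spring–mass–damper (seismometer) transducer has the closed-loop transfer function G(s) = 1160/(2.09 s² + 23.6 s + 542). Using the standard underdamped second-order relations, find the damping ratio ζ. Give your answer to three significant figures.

Dividing through by 2.09: denominator becomes s² + 11.29 s + 259.3.
So ω_n = √259.3 = 16.1 rad/s and ζ = 11.29/(2·16.1) = 0.351.

ζ ≈ 0.351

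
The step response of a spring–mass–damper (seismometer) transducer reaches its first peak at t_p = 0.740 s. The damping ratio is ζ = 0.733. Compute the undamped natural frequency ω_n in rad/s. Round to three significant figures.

Peak time t_p = π/ω_d, so ω_d = π/t_p = π/0.740 = 4.25 rad/s.
ω_n = ω_d/√(1−ζ²) = 4.25/√0.463 = 6.24 rad/s.

ω_n ≈ 6.24 rad/s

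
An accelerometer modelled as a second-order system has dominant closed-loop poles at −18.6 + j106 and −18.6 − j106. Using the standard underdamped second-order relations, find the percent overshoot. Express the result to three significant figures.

|pole| = ω_n = √(18.6² + 106²) = 108 rad/s; ζ = cos θ = σ/ω_n = 0.173.
Overshoot: exp(−π·0.173/√(1−0.173²)) = 0.576, i.e. 57.6%.

%OS ≈ 57.6%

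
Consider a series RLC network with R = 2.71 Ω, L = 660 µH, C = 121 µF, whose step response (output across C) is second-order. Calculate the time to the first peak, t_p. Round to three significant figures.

For a series RLC circuit (capacitor voltage as output), ω_n = 1/√(LC) = 1/√(660 µH · 121 µF) = 3540 rad/s.
ζ = (R/2)·√(C/L) = (2.71/2)·√(121 µF/660 µH) = 0.580.
ω_d = 3540·√(1 − 0.580²) = 2880 rad/s. t_p = π/ω_d = 0.00109 s.

t_p ≈ 0.00109 s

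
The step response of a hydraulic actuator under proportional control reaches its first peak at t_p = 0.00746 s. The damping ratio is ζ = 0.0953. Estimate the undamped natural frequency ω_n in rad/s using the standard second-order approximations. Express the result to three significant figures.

Peak time t_p = π/ω_d, so ω_d = π/t_p = π/0.00746 = 421 rad/s.
ω_n = ω_d/√(1−ζ²) = 421/√0.991 = 423 rad/s.

ω_n ≈ 423 rad/s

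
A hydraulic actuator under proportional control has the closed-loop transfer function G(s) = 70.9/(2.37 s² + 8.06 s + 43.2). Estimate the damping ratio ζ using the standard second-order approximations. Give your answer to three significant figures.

ζ ≈ 0.398

Dividing through by 2.37: denominator becomes s² + 3.401 s + 18.23.
So ω_n = √18.23 = 4.27 rad/s and ζ = 3.401/(2·4.27) = 0.398.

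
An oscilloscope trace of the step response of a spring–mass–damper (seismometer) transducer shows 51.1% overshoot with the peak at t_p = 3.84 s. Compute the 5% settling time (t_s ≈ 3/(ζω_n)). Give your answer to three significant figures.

t_s ≈ 17.2 s

ζ from %OS: ζ = |ln 0.511|/√(π²+ln²0.511) = 0.209.
From t_p = π/ω_d, ω_d = π/3.84 = 0.818 rad/s, so ω_n = ω_d/√(1−ζ²) = 0.837 rad/s.
t_s ≈ 3/(ζω_n) = 3/(0.209·0.837) = 17.2 s.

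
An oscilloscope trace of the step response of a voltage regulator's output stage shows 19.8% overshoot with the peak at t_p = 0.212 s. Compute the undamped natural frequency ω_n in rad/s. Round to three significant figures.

The overshoot fixes ζ = −ln(OS)/√(π²+ln²(OS)) = 0.458.
t_p = π/ω_d ⇒ ω_d = 14.8 rad/s; then ω_n = ω_d/√(1−ζ²) = 16.7 rad/s.

ω_n ≈ 16.7 rad/s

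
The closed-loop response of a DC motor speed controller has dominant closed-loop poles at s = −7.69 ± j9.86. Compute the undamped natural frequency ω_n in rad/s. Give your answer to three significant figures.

ω_n ≈ 12.5 rad/s

With σ = 7.69, ω_d = 9.86: ω_n = √(σ²+ω_d²) = 12.5 rad/s, ζ = σ/ω_n = 0.615.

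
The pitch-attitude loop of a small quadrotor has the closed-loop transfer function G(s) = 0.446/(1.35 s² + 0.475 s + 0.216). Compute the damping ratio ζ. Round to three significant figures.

ζ ≈ 0.440

Dividing through by 1.35: denominator becomes s² + 0.3519 s + 0.1600.
So ω_n = √0.1600 = 0.400 rad/s and ζ = 0.3519/(2·0.400) = 0.440.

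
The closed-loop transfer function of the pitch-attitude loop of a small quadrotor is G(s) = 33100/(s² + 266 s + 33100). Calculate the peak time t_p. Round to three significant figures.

t_p ≈ 0.0253 s

ω_n = √33100 = 182 rad/s; ζ = 266/(2·182) = 0.731.
ω_d = ω_n√(1−ζ²) = 124 rad/s. Then t_p = π/ω_d = 0.0253 s.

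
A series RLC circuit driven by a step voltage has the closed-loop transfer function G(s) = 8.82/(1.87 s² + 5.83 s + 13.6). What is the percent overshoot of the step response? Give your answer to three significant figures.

Dividing through by 1.87: denominator becomes s² + 3.118 s + 7.273.
So ω_n = √7.273 = 2.70 rad/s and ζ = 3.118/(2·2.70) = 0.578.
%OS = 100 e^{−πζ/√(1−ζ²)} with ζ = 0.578 gives 10.8%.

%OS ≈ 10.8%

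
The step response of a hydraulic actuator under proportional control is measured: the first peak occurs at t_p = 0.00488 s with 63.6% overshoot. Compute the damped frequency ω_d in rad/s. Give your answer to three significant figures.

t_p = π/ω_d, so ω_d = π/0.00488 = 644 rad/s.

ω_d ≈ 644 rad/s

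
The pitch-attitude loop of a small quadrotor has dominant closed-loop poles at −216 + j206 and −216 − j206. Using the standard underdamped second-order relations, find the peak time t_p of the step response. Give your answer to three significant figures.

t_p = π/ω_d with ω_d = 206 (the imaginary part), so t_p = 0.0153 s.

t_p ≈ 0.0153 s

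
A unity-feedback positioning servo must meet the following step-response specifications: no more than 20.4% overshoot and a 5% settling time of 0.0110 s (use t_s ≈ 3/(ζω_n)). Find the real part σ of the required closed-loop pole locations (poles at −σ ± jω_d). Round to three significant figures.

σ ≈ 273

The settling-time spec alone fixes σ = ζω_n = 3/t_s = 3/0.0110 = 273.
(Overshoot then fixes ζ = 0.451 and hence ω_d = σ·√(1−ζ²)/ζ = 539 rad/s.)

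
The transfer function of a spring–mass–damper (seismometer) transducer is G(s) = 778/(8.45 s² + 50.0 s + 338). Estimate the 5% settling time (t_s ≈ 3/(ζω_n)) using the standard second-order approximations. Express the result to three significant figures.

Dividing through by 8.45: denominator becomes s² + 5.917 s + 40.00.
So ω_n = √40.00 = 6.32 rad/s and ζ = 5.917/(2·6.32) = 0.468.
t_s ≈ 3/(ζω_n) = 1.01 s.

t_s ≈ 1.01 s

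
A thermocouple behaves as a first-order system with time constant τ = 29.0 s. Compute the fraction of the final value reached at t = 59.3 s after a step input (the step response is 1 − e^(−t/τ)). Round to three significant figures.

y/y_∞ ≈ 0.871

y(t)/y_∞ = 1 − e^(−t/τ) = 1 − e^(−59.3/29.0) = 1 − e^(−2.04) = 0.871.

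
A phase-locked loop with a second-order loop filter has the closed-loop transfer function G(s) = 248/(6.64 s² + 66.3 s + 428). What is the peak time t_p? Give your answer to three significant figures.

Dividing through by 6.64: denominator becomes s² + 9.985 s + 64.46.
So ω_n = √64.46 = 8.03 rad/s and ζ = 9.985/(2·8.03) = 0.622.
ω_d = 8.03·√(1 − 0.622²) = 6.29 rad/s. t_p = π/ω_d = 0.500 s.

t_p ≈ 0.500 s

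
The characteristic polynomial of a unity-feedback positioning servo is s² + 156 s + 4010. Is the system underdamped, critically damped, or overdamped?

overdamped

a² − 4b = 8300 > 0 (two distinct real roots); the system is overdamped.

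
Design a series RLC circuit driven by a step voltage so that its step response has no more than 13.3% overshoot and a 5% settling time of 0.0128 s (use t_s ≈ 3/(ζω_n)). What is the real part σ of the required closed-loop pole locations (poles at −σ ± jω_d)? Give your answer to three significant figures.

σ ≈ 234

The settling-time spec alone fixes σ = ζω_n = 3/t_s = 3/0.0128 = 234.
(Overshoot then fixes ζ = 0.540 and hence ω_d = σ·√(1−ζ²)/ζ = 365 rad/s.)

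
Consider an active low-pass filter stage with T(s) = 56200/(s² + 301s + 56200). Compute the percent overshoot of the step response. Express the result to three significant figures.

Matching coefficients with s² + 2ζω_n s + ω_n² gives ω_n² = 56200 ⇒ ω_n = 237 rad/s, and ζ = 301/(2ω_n) = 0.635.
%OS = 100·exp(−πζ/√(1−ζ²)) = 7.57%.

%OS ≈ 7.57%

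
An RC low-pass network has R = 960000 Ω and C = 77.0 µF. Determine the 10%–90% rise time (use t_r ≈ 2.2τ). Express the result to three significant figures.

τ = RC = 960000 × 77.0 µF = 73.9 s.
t_r ≈ 2.2τ = 163 s.

t_r ≈ 163 s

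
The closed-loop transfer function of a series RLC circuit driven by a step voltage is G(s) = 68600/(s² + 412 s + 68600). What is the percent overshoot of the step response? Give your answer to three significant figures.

Comparing the denominator to s² + 2ζω_n s + ω_n²: ω_n = √68600 = 262 rad/s, and 2ζω_n = 412 so ζ = 412/(2·262) = 0.787.
Overshoot: exp(−π·0.787/√(1−0.787²)) = 0.0183, i.e. 1.83%.

%OS ≈ 1.83%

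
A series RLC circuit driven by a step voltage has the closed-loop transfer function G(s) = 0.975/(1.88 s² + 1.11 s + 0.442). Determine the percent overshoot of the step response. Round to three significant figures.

Dividing through by 1.88: denominator becomes s² + 0.5904 s + 0.2351.
So ω_n = √0.2351 = 0.485 rad/s and ζ = 0.5904/(2·0.485) = 0.609.
%OS = 100 e^{−πζ/√(1−ζ²)} with ζ = 0.609 gives 8.97%.

%OS ≈ 8.97%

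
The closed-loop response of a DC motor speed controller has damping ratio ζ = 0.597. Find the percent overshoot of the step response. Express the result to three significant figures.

%OS ≈ 9.65%

For an underdamped second-order system, %OS = 100·exp(−πζ/√(1−ζ²)).
πζ/√(1−ζ²) = π·0.597/√(1−0.356) = 2.338, so %OS = 100·e^(−2.338) = 9.65%.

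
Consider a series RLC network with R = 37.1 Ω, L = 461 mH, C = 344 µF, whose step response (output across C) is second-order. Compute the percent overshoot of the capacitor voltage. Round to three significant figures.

%OS ≈ 15.8%

For a series RLC circuit (capacitor voltage as output), ω_n = 1/√(LC) = 1/√(461 mH · 344 µF) = 79.4 rad/s.
ζ = (R/2)·√(C/L) = (37.1/2)·√(344 µF/461 mH) = 0.507.
%OS = 100·exp(−πζ/√(1−ζ²)) = 15.8%.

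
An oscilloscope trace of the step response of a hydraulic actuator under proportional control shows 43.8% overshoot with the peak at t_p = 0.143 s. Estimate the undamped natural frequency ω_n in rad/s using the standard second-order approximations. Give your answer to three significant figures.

From the overshoot, ζ = −ln(OS)/√(π²+ln²(OS)) = 0.254.
t_p = π/ω_d ⇒ ω_d = 22.0 rad/s; then ω_n = ω_d/√(1−ζ²) = 22.7 rad/s.

ω_n ≈ 22.7 rad/s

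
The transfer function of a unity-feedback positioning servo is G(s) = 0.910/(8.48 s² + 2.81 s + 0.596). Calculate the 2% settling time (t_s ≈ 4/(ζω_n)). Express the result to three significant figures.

t_s ≈ 24.1 s

Dividing through by 8.48: denominator becomes s² + 0.3314 s + 0.07028.
So ω_n = √0.07028 = 0.265 rad/s and ζ = 0.3314/(2·0.265) = 0.625.
t_s ≈ 4/(ζω_n) = 24.1 s.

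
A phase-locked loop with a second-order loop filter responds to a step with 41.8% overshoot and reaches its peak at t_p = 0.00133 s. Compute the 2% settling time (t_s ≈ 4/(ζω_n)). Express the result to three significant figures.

From the overshoot, ζ = −ln(OS)/√(π²+ln²(OS)) = 0.268.
From t_p = π/ω_d, ω_d = π/0.00133 = 2360 rad/s, so ω_n = ω_d/√(1−ζ²) = 2450 rad/s.
t_s ≈ 4/(ζω_n) = 4/(0.268·2450) = 0.00610 s.

t_s ≈ 0.00610 s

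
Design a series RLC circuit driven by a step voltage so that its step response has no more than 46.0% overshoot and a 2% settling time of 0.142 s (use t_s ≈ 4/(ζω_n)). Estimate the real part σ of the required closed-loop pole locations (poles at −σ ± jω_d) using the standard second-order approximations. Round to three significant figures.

σ ≈ 28.2

The settling-time spec alone fixes σ = ζω_n = 4/t_s = 4/0.142 = 28.2.
(Overshoot then fixes ζ = 0.240 and hence ω_d = σ·√(1−ζ²)/ζ = 114 rad/s.)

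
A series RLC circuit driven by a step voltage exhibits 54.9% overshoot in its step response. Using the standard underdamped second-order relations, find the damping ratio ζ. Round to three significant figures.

ζ = −ln(OS)/√(π² + (ln OS)²). With OS = 0.549, ln OS = −0.5997 and ζ = 0.5997/3.198 = 0.187.

ζ ≈ 0.187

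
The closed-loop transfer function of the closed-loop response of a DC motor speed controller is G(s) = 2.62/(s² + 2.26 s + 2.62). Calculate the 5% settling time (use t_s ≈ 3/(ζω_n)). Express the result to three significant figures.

Comparing the denominator to s² + 2ζω_n s + ω_n²: ω_n = √2.62 = 1.62 rad/s, and 2ζω_n = 2.26 so ζ = 2.26/(2·1.62) = 0.698.
t_s ≈ 3/(ζω_n) = 3/(0.698·1.62) = 2.65 s.

t_s ≈ 2.65 s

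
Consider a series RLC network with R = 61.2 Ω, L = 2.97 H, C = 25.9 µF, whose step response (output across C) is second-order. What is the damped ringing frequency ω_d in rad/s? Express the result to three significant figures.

ω_d ≈ 114 rad/s

For a series RLC circuit (capacitor voltage as output), ω_n = 1/√(LC) = 1/√(2.97 H · 25.9 µF) = 114 rad/s.
ζ = (R/2)·√(C/L) = (61.2/2)·√(25.9 µF/2.97 H) = 0.0904.
ω_d = ω_n√(1−ζ²) = 114 rad/s.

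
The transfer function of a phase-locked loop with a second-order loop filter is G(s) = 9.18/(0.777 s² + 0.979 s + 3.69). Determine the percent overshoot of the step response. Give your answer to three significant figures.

Dividing through by 0.777: denominator becomes s² + 1.260 s + 4.749.
So ω_n = √4.749 = 2.18 rad/s and ζ = 1.260/(2·2.18) = 0.289.
%OS = 100·exp(−πζ/√(1−ζ²)) = 38.7%.

%OS ≈ 38.7%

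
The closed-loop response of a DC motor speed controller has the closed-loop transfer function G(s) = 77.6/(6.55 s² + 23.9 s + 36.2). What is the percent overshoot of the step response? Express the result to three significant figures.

%OS ≈ 2.09%

Dividing through by 6.55: denominator becomes s² + 3.649 s + 5.527.
So ω_n = √5.527 = 2.35 rad/s and ζ = 3.649/(2·2.35) = 0.776.
Overshoot: exp(−π·0.776/√(1−0.776²)) = 0.0209, i.e. 2.09%.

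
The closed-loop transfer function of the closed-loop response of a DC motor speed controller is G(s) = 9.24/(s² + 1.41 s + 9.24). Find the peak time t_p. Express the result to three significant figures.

t_p ≈ 1.06 s

Comparing the denominator to s² + 2ζω_n s + ω_n²: ω_n = √9.24 = 3.04 rad/s, and 2ζω_n = 1.41 so ζ = 1.41/(2·3.04) = 0.232.
ω_d = 3.04·√(1 − 0.232²) = 2.96 rad/s. Then t_p = π/ω_d = 1.06 s.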